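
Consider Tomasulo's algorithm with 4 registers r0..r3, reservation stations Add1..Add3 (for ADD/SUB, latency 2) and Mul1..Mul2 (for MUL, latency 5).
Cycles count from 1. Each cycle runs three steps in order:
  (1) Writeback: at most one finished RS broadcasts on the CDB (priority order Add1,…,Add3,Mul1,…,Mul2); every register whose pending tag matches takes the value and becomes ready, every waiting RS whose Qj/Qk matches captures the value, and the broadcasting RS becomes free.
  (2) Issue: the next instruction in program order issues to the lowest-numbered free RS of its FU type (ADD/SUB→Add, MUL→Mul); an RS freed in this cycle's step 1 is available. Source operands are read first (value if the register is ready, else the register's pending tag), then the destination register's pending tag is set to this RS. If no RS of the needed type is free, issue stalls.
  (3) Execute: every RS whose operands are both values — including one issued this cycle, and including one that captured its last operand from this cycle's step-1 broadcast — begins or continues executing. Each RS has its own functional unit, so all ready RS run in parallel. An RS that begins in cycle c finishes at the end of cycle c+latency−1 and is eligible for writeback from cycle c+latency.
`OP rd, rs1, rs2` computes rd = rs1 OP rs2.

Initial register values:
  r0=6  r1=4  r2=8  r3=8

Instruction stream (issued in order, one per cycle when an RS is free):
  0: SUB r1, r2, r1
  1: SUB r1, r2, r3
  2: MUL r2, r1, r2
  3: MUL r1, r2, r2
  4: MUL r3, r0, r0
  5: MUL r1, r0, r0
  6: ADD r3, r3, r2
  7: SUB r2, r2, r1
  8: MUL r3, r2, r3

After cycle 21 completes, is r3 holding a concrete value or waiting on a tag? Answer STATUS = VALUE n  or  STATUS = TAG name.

c1: issue SUB r1<-Add1 | r0:6,r1:Add1,r2:8,r3:8
c2: issue SUB r1<-Add2 | r0:6,r1:Add2,r2:8,r3:8
c3: CDB Add1=4; issue MUL r2<-Mul1 | r0:6,r1:Add2,r2:Mul1,r3:8
c4: CDB Add2=0; issue MUL r1<-Mul2 | r0:6,r1:Mul2,r2:Mul1,r3:8
c5: stall | r0:6,r1:Mul2,r2:Mul1,r3:8
c6: stall | r0:6,r1:Mul2,r2:Mul1,r3:8
c7: stall | r0:6,r1:Mul2,r2:Mul1,r3:8
c8: stall | r0:6,r1:Mul2,r2:Mul1,r3:8
c9: CDB Mul1=0; issue MUL r3<-Mul1 | r0:6,r1:Mul2,r2:0,r3:Mul1
c10: stall | r0:6,r1:Mul2,r2:0,r3:Mul1
c11: stall | r0:6,r1:Mul2,r2:0,r3:Mul1
c12: stall | r0:6,r1:Mul2,r2:0,r3:Mul1
c13: stall | r0:6,r1:Mul2,r2:0,r3:Mul1
c14: CDB Mul1=36; issue MUL r1<-Mul1 | r0:6,r1:Mul1,r2:0,r3:36
c15: CDB Mul2=0; issue ADD r3<-Add1 | r0:6,r1:Mul1,r2:0,r3:Add1
c16: issue SUB r2<-Add2 | r0:6,r1:Mul1,r2:Add2,r3:Add1
c17: CDB Add1=36; issue MUL r3<-Mul2 | r0:6,r1:Mul1,r2:Add2,r3:Mul2
c18: - | r0:6,r1:Mul1,r2:Add2,r3:Mul2
c19: CDB Mul1=36 | r0:6,r1:36,r2:Add2,r3:Mul2
c20: - | r0:6,r1:36,r2:Add2,r3:Mul2
c21: CDB Add2=-36 | r0:6,r1:36,r2:-36,r3:Mul2

STATUS = TAG Mul2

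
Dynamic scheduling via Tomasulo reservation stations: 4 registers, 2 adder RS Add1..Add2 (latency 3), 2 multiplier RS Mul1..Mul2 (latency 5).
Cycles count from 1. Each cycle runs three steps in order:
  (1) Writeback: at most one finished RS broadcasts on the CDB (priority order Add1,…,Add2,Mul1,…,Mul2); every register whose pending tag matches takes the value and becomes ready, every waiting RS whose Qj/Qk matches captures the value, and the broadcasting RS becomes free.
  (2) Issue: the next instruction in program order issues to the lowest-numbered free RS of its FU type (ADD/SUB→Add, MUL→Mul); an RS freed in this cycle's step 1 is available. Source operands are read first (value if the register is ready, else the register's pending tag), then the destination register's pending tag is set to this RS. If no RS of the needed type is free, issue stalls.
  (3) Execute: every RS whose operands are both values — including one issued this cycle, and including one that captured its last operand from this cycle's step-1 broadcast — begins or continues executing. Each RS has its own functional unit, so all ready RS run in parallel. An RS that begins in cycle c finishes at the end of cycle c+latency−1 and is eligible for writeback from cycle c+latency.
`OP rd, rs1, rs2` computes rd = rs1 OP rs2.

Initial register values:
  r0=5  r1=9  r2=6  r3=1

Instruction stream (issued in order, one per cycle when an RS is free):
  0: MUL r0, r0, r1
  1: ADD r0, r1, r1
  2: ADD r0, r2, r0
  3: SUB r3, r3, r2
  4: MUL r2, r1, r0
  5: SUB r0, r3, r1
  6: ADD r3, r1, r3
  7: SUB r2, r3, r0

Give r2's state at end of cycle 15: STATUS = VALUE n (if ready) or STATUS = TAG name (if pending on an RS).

STATUS = VALUE 18

  c1: issue MUL r0<-Mul1  regs: r0:Mul1,r1:9,r2:6,r3:1
  c2: issue ADD r0<-Add1  regs: r0:Add1,r1:9,r2:6,r3:1
  c3: issue ADD r0<-Add2  regs: r0:Add2,r1:9,r2:6,r3:1
  c4: stall  regs: r0:Add2,r1:9,r2:6,r3:1
  c5: CDB Add1=18; issue SUB r3<-Add1  regs: r0:Add2,r1:9,r2:6,r3:Add1
  c6: CDB Mul1=45; issue MUL r2<-Mul1  regs: r0:Add2,r1:9,r2:Mul1,r3:Add1
  c7: stall  regs: r0:Add2,r1:9,r2:Mul1,r3:Add1
  c8: CDB Add1=-5; issue SUB r0<-Add1  regs: r0:Add1,r1:9,r2:Mul1,r3:-5
  c9: CDB Add2=24; issue ADD r3<-Add2  regs: r0:Add1,r1:9,r2:Mul1,r3:Add2
  c10: stall  regs: r0:Add1,r1:9,r2:Mul1,r3:Add2
  c11: CDB Add1=-14; issue SUB r2<-Add1  regs: r0:-14,r1:9,r2:Add1,r3:Add2
  c12: CDB Add2=4  regs: r0:-14,r1:9,r2:Add1,r3:4
  c13: -  regs: r0:-14,r1:9,r2:Add1,r3:4
  c14: CDB Mul1=216  regs: r0:-14,r1:9,r2:Add1,r3:4
  c15: CDB Add1=18  regs: r0:-14,r1:9,r2:18,r3:4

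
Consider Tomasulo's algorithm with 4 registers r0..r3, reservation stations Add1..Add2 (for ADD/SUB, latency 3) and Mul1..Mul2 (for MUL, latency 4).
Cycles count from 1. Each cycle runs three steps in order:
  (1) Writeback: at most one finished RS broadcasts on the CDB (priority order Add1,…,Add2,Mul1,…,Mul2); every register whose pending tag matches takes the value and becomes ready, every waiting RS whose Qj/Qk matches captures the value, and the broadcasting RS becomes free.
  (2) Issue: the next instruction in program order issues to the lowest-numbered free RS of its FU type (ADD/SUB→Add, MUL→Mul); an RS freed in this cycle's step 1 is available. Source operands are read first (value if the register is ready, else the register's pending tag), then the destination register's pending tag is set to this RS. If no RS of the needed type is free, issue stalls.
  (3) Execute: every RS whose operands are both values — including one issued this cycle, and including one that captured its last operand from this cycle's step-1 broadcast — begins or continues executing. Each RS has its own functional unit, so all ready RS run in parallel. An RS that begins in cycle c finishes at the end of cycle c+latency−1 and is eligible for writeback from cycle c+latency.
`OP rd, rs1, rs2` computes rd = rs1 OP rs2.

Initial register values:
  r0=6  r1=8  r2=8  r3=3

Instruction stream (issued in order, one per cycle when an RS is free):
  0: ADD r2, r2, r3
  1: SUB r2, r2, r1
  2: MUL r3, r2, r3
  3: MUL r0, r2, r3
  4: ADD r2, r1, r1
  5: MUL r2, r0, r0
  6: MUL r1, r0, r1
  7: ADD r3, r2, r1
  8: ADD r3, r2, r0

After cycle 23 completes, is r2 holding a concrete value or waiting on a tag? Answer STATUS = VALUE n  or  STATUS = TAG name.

cycle 1: issue ADD r2<-Add1 // r0:6,r1:8,r2:Add1,r3:3
cycle 2: issue SUB r2<-Add2 // r0:6,r1:8,r2:Add2,r3:3
cycle 3: issue MUL r3<-Mul1 // r0:6,r1:8,r2:Add2,r3:Mul1
cycle 4: CDB Add1=11; issue MUL r0<-Mul2 // r0:Mul2,r1:8,r2:Add2,r3:Mul1
cycle 5: issue ADD r2<-Add1 // r0:Mul2,r1:8,r2:Add1,r3:Mul1
cycle 6: stall // r0:Mul2,r1:8,r2:Add1,r3:Mul1
cycle 7: CDB Add2=3; stall // r0:Mul2,r1:8,r2:Add1,r3:Mul1
cycle 8: CDB Add1=16; stall // r0:Mul2,r1:8,r2:16,r3:Mul1
cycle 9: stall // r0:Mul2,r1:8,r2:16,r3:Mul1
cycle 10: stall // r0:Mul2,r1:8,r2:16,r3:Mul1
cycle 11: CDB Mul1=9; issue MUL r2<-Mul1 // r0:Mul2,r1:8,r2:Mul1,r3:9
cycle 12: stall // r0:Mul2,r1:8,r2:Mul1,r3:9
cycle 13: stall // r0:Mul2,r1:8,r2:Mul1,r3:9
cycle 14: stall // r0:Mul2,r1:8,r2:Mul1,r3:9
cycle 15: CDB Mul2=27; issue MUL r1<-Mul2 // r0:27,r1:Mul2,r2:Mul1,r3:9
cycle 16: issue ADD r3<-Add1 // r0:27,r1:Mul2,r2:Mul1,r3:Add1
cycle 17: issue ADD r3<-Add2 // r0:27,r1:Mul2,r2:Mul1,r3:Add2
cycle 18: - // r0:27,r1:Mul2,r2:Mul1,r3:Add2
cycle 19: CDB Mul1=729 // r0:27,r1:Mul2,r2:729,r3:Add2
cycle 20: CDB Mul2=216 // r0:27,r1:216,r2:729,r3:Add2
cycle 21: - // r0:27,r1:216,r2:729,r3:Add2
cycle 22: CDB Add2=756 // r0:27,r1:216,r2:729,r3:756
cycle 23: CDB Add1=945 // r0:27,r1:216,r2:729,r3:756

STATUS = VALUE 729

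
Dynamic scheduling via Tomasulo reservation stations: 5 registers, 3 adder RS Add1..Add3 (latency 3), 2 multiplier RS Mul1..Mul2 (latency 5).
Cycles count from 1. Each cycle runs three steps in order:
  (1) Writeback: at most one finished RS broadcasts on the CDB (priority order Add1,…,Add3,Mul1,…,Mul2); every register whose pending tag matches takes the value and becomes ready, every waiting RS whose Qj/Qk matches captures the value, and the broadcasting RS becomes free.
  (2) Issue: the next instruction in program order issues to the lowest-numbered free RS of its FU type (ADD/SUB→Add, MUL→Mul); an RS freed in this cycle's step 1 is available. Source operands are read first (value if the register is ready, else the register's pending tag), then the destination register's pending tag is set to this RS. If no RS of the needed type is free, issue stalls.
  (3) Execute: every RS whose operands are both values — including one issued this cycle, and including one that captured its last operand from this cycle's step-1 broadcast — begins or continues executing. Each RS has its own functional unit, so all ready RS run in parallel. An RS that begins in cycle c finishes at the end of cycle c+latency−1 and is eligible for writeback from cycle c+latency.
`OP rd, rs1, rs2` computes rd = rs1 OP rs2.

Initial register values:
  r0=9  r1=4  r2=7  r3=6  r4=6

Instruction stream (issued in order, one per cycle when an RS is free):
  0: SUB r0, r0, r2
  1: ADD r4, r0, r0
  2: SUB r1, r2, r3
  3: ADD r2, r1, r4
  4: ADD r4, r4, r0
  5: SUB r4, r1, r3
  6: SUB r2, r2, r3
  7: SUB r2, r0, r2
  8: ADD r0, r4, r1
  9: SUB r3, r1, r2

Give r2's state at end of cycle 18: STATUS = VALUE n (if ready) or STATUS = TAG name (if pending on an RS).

cycle 1: issue SUB r0<-Add1 // r0:Add1,r1:4,r2:7,r3:6,r4:6
cycle 2: issue ADD r4<-Add2 // r0:Add1,r1:4,r2:7,r3:6,r4:Add2
cycle 3: issue SUB r1<-Add3 // r0:Add1,r1:Add3,r2:7,r3:6,r4:Add2
cycle 4: CDB Add1=2; issue ADD r2<-Add1 // r0:2,r1:Add3,r2:Add1,r3:6,r4:Add2
cycle 5: stall // r0:2,r1:Add3,r2:Add1,r3:6,r4:Add2
cycle 6: CDB Add3=1; issue ADD r4<-Add3 // r0:2,r1:1,r2:Add1,r3:6,r4:Add3
cycle 7: CDB Add2=4; issue SUB r4<-Add2 // r0:2,r1:1,r2:Add1,r3:6,r4:Add2
cycle 8: stall // r0:2,r1:1,r2:Add1,r3:6,r4:Add2
cycle 9: stall // r0:2,r1:1,r2:Add1,r3:6,r4:Add2
cycle 10: CDB Add1=5; issue SUB r2<-Add1 // r0:2,r1:1,r2:Add1,r3:6,r4:Add2
cycle 11: CDB Add2=-5; issue SUB r2<-Add2 // r0:2,r1:1,r2:Add2,r3:6,r4:-5
cycle 12: CDB Add3=6; issue ADD r0<-Add3 // r0:Add3,r1:1,r2:Add2,r3:6,r4:-5
cycle 13: CDB Add1=-1; issue SUB r3<-Add1 // r0:Add3,r1:1,r2:Add2,r3:Add1,r4:-5
cycle 14: - // r0:Add3,r1:1,r2:Add2,r3:Add1,r4:-5
cycle 15: CDB Add3=-4 // r0:-4,r1:1,r2:Add2,r3:Add1,r4:-5
cycle 16: CDB Add2=3 // r0:-4,r1:1,r2:3,r3:Add1,r4:-5
cycle 17: - // r0:-4,r1:1,r2:3,r3:Add1,r4:-5
cycle 18: - // r0:-4,r1:1,r2:3,r3:Add1,r4:-5

STATUS = VALUE 3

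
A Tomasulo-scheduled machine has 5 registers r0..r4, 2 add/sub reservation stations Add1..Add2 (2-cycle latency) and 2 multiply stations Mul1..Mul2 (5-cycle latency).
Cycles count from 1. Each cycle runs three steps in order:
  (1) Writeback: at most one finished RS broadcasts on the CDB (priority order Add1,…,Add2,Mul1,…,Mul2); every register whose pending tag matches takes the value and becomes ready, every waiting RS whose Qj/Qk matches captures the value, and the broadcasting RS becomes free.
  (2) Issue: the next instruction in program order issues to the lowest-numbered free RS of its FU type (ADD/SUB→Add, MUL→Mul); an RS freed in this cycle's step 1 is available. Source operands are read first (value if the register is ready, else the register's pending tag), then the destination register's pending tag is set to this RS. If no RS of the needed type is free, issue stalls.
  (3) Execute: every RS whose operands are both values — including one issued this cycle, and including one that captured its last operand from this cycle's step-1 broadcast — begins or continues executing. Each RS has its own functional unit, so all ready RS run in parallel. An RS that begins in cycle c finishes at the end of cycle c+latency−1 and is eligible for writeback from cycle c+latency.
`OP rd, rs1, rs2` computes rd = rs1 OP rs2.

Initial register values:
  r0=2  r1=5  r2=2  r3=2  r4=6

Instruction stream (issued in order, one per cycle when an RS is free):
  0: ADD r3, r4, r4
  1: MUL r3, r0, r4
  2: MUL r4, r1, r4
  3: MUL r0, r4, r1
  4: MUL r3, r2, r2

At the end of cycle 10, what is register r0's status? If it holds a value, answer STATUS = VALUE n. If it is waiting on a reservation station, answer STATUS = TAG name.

  c1: issue ADD r3<-Add1  regs: r0:2,r1:5,r2:2,r3:Add1,r4:6
  c2: issue MUL r3<-Mul1  regs: r0:2,r1:5,r2:2,r3:Mul1,r4:6
  c3: CDB Add1=12; issue MUL r4<-Mul2  regs: r0:2,r1:5,r2:2,r3:Mul1,r4:Mul2
  c4: stall  regs: r0:2,r1:5,r2:2,r3:Mul1,r4:Mul2
  c5: stall  regs: r0:2,r1:5,r2:2,r3:Mul1,r4:Mul2
  c6: stall  regs: r0:2,r1:5,r2:2,r3:Mul1,r4:Mul2
  c7: CDB Mul1=12; issue MUL r0<-Mul1  regs: r0:Mul1,r1:5,r2:2,r3:12,r4:Mul2
  c8: CDB Mul2=30; issue MUL r3<-Mul2  regs: r0:Mul1,r1:5,r2:2,r3:Mul2,r4:30
  c9: -  regs: r0:Mul1,r1:5,r2:2,r3:Mul2,r4:30
  c10: -  regs: r0:Mul1,r1:5,r2:2,r3:Mul2,r4:30

STATUS = TAG Mul1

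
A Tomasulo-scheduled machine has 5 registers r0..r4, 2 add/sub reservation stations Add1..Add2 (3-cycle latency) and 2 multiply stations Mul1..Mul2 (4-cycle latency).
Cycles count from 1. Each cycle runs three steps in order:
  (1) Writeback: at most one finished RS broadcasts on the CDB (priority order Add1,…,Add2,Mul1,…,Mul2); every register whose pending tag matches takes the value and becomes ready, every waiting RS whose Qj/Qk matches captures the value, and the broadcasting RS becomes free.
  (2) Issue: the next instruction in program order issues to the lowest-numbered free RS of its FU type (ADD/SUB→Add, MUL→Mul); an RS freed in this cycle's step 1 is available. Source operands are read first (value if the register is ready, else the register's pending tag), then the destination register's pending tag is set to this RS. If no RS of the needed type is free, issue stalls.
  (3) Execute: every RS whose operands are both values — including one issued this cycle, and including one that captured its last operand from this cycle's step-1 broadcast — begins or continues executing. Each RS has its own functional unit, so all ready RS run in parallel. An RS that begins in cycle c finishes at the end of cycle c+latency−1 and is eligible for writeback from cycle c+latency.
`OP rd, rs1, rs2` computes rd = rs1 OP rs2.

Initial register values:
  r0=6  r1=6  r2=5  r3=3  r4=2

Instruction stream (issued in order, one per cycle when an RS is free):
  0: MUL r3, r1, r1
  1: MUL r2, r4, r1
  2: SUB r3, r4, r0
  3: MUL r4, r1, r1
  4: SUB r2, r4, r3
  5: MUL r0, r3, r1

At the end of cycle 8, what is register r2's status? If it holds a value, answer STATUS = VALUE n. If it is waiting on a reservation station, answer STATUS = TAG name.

STATUS = TAG Add1

  c1: issue MUL r3<-Mul1  regs: r0:6,r1:6,r2:5,r3:Mul1,r4:2
  c2: issue MUL r2<-Mul2  regs: r0:6,r1:6,r2:Mul2,r3:Mul1,r4:2
  c3: issue SUB r3<-Add1  regs: r0:6,r1:6,r2:Mul2,r3:Add1,r4:2
  c4: stall  regs: r0:6,r1:6,r2:Mul2,r3:Add1,r4:2
  c5: CDB Mul1=36; issue MUL r4<-Mul1  regs: r0:6,r1:6,r2:Mul2,r3:Add1,r4:Mul1
  c6: CDB Add1=-4; issue SUB r2<-Add1  regs: r0:6,r1:6,r2:Add1,r3:-4,r4:Mul1
  c7: CDB Mul2=12; issue MUL r0<-Mul2  regs: r0:Mul2,r1:6,r2:Add1,r3:-4,r4:Mul1
  c8: -  regs: r0:Mul2,r1:6,r2:Add1,r3:-4,r4:Mul1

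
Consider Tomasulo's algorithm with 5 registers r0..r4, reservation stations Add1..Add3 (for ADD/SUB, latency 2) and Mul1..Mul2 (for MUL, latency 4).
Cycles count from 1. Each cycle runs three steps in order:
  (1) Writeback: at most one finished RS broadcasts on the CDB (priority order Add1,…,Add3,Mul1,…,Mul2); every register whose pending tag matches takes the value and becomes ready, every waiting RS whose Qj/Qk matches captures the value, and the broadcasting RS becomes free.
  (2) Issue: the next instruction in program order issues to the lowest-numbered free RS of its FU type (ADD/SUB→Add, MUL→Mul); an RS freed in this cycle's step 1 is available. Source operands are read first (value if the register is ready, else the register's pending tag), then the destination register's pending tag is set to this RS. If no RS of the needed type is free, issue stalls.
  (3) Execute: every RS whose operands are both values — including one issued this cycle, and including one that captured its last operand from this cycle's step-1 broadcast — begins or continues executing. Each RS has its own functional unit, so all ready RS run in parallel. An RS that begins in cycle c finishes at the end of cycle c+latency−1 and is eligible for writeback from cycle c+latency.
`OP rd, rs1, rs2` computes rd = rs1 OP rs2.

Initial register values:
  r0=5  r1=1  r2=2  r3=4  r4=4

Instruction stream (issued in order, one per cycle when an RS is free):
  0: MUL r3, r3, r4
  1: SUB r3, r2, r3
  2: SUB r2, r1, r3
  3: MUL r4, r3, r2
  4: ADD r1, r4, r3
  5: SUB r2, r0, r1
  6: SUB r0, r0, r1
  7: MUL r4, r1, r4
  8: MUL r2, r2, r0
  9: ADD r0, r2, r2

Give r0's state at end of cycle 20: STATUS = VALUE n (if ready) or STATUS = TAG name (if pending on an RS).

  c1: issue MUL r3<-Mul1  regs: r0:5,r1:1,r2:2,r3:Mul1,r4:4
  c2: issue SUB r3<-Add1  regs: r0:5,r1:1,r2:2,r3:Add1,r4:4
  c3: issue SUB r2<-Add2  regs: r0:5,r1:1,r2:Add2,r3:Add1,r4:4
  c4: issue MUL r4<-Mul2  regs: r0:5,r1:1,r2:Add2,r3:Add1,r4:Mul2
  c5: CDB Mul1=16; issue ADD r1<-Add3  regs: r0:5,r1:Add3,r2:Add2,r3:Add1,r4:Mul2
  c6: stall  regs: r0:5,r1:Add3,r2:Add2,r3:Add1,r4:Mul2
  c7: CDB Add1=-14; issue SUB r2<-Add1  regs: r0:5,r1:Add3,r2:Add1,r3:-14,r4:Mul2
  c8: stall  regs: r0:5,r1:Add3,r2:Add1,r3:-14,r4:Mul2
  c9: CDB Add2=15; issue SUB r0<-Add2  regs: r0:Add2,r1:Add3,r2:Add1,r3:-14,r4:Mul2
  c10: issue MUL r4<-Mul1  regs: r0:Add2,r1:Add3,r2:Add1,r3:-14,r4:Mul1
  c11: stall  regs: r0:Add2,r1:Add3,r2:Add1,r3:-14,r4:Mul1
  c12: stall  regs: r0:Add2,r1:Add3,r2:Add1,r3:-14,r4:Mul1
  c13: CDB Mul2=-210; issue MUL r2<-Mul2  regs: r0:Add2,r1:Add3,r2:Mul2,r3:-14,r4:Mul1
  c14: stall  regs: r0:Add2,r1:Add3,r2:Mul2,r3:-14,r4:Mul1
  c15: CDB Add3=-224; issue ADD r0<-Add3  regs: r0:Add3,r1:-224,r2:Mul2,r3:-14,r4:Mul1
  c16: -  regs: r0:Add3,r1:-224,r2:Mul2,r3:-14,r4:Mul1
  c17: CDB Add1=229  regs: r0:Add3,r1:-224,r2:Mul2,r3:-14,r4:Mul1
  c18: CDB Add2=229  regs: r0:Add3,r1:-224,r2:Mul2,r3:-14,r4:Mul1
  c19: CDB Mul1=47040  regs: r0:Add3,r1:-224,r2:Mul2,r3:-14,r4:47040
  c20: -  regs: r0:Add3,r1:-224,r2:Mul2,r3:-14,r4:47040

STATUS = TAG Add3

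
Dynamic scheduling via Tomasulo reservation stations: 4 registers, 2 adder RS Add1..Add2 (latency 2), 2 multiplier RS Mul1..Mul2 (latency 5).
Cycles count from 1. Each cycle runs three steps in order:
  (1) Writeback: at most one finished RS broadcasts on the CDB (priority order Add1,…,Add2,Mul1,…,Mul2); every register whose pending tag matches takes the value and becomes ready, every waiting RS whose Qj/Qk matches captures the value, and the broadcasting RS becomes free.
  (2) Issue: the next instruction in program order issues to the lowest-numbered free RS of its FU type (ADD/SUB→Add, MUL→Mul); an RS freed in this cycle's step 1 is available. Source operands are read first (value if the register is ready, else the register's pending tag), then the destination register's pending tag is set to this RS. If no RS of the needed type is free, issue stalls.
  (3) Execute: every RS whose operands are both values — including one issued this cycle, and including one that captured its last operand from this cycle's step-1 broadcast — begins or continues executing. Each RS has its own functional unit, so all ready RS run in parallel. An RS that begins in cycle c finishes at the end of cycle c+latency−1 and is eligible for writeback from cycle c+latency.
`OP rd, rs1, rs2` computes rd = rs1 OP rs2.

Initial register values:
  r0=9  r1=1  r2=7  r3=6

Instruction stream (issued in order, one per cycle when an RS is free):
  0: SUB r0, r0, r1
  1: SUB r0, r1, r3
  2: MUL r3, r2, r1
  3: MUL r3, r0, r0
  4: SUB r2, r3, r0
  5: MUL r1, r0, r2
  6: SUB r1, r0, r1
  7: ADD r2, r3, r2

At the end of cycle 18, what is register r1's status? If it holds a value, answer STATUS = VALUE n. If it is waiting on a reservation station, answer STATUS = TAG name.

STATUS = VALUE 145

  c1: issue SUB r0<-Add1  regs: r0:Add1,r1:1,r2:7,r3:6
  c2: issue SUB r0<-Add2  regs: r0:Add2,r1:1,r2:7,r3:6
  c3: CDB Add1=8; issue MUL r3<-Mul1  regs: r0:Add2,r1:1,r2:7,r3:Mul1
  c4: CDB Add2=-5; issue MUL r3<-Mul2  regs: r0:-5,r1:1,r2:7,r3:Mul2
  c5: issue SUB r2<-Add1  regs: r0:-5,r1:1,r2:Add1,r3:Mul2
  c6: stall  regs: r0:-5,r1:1,r2:Add1,r3:Mul2
  c7: stall  regs: r0:-5,r1:1,r2:Add1,r3:Mul2
  c8: CDB Mul1=7; issue MUL r1<-Mul1  regs: r0:-5,r1:Mul1,r2:Add1,r3:Mul2
  c9: CDB Mul2=25; issue SUB r1<-Add2  regs: r0:-5,r1:Add2,r2:Add1,r3:25
  c10: stall  regs: r0:-5,r1:Add2,r2:Add1,r3:25
  c11: CDB Add1=30; issue ADD r2<-Add1  regs: r0:-5,r1:Add2,r2:Add1,r3:25
  c12: -  regs: r0:-5,r1:Add2,r2:Add1,r3:25
  c13: CDB Add1=55  regs: r0:-5,r1:Add2,r2:55,r3:25
  c14: -  regs: r0:-5,r1:Add2,r2:55,r3:25
  c15: -  regs: r0:-5,r1:Add2,r2:55,r3:25
  c16: CDB Mul1=-150  regs: r0:-5,r1:Add2,r2:55,r3:25
  c17: -  regs: r0:-5,r1:Add2,r2:55,r3:25
  c18: CDB Add2=145  regs: r0:-5,r1:145,r2:55,r3:25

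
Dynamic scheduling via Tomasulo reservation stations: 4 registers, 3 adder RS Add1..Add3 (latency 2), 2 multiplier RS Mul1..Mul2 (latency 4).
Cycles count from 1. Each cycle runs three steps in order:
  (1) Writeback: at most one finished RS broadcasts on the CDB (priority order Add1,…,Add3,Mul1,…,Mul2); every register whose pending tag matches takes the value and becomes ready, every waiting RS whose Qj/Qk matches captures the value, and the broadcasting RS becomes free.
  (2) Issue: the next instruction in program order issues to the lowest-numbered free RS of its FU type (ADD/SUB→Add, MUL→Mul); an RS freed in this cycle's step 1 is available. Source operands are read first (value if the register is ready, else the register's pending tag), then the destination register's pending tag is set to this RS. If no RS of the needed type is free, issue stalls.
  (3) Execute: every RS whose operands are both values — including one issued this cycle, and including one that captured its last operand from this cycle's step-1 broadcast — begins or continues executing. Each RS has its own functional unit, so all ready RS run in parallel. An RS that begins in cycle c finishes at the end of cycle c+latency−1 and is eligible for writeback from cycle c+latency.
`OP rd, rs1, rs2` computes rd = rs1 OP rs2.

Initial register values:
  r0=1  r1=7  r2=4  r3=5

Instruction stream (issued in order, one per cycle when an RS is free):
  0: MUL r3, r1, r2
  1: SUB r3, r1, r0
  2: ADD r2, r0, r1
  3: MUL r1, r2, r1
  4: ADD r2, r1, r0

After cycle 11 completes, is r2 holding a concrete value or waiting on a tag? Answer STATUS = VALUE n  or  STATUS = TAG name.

STATUS = VALUE 57

c1: issue MUL r3<-Mul1 | r0:1,r1:7,r2:4,r3:Mul1
c2: issue SUB r3<-Add1 | r0:1,r1:7,r2:4,r3:Add1
c3: issue ADD r2<-Add2 | r0:1,r1:7,r2:Add2,r3:Add1
c4: CDB Add1=6; issue MUL r1<-Mul2 | r0:1,r1:Mul2,r2:Add2,r3:6
c5: CDB Add2=8; issue ADD r2<-Add1 | r0:1,r1:Mul2,r2:Add1,r3:6
c6: CDB Mul1=28 | r0:1,r1:Mul2,r2:Add1,r3:6
c7: - | r0:1,r1:Mul2,r2:Add1,r3:6
c8: - | r0:1,r1:Mul2,r2:Add1,r3:6
c9: CDB Mul2=56 | r0:1,r1:56,r2:Add1,r3:6
c10: - | r0:1,r1:56,r2:Add1,r3:6
c11: CDB Add1=57 | r0:1,r1:56,r2:57,r3:6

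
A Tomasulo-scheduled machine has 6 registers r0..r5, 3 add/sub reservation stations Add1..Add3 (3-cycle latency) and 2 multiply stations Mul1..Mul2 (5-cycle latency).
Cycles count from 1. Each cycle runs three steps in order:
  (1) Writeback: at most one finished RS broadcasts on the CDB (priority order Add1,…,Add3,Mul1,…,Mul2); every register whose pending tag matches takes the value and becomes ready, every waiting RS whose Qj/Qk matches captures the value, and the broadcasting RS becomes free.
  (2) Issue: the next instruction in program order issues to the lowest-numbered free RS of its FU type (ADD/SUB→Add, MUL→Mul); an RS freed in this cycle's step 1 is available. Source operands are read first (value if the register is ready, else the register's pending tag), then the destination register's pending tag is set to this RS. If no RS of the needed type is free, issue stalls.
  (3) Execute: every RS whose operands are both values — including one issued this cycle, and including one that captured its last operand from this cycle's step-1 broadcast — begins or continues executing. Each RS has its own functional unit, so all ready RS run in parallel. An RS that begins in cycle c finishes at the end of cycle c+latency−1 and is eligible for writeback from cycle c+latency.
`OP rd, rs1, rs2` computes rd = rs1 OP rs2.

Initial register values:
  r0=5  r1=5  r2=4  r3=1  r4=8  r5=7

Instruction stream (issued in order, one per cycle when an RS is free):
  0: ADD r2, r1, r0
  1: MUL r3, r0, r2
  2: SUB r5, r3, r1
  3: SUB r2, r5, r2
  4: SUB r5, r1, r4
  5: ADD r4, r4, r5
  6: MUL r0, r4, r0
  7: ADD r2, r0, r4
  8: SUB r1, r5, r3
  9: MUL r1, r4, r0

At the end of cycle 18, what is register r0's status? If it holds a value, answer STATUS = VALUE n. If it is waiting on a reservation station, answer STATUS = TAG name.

c1: issue ADD r2<-Add1 | r0:5,r1:5,r2:Add1,r3:1,r4:8,r5:7
c2: issue MUL r3<-Mul1 | r0:5,r1:5,r2:Add1,r3:Mul1,r4:8,r5:7
c3: issue SUB r5<-Add2 | r0:5,r1:5,r2:Add1,r3:Mul1,r4:8,r5:Add2
c4: CDB Add1=10; issue SUB r2<-Add1 | r0:5,r1:5,r2:Add1,r3:Mul1,r4:8,r5:Add2
c5: issue SUB r5<-Add3 | r0:5,r1:5,r2:Add1,r3:Mul1,r4:8,r5:Add3
c6: stall | r0:5,r1:5,r2:Add1,r3:Mul1,r4:8,r5:Add3
c7: stall | r0:5,r1:5,r2:Add1,r3:Mul1,r4:8,r5:Add3
c8: CDB Add3=-3; issue ADD r4<-Add3 | r0:5,r1:5,r2:Add1,r3:Mul1,r4:Add3,r5:-3
c9: CDB Mul1=50; issue MUL r0<-Mul1 | r0:Mul1,r1:5,r2:Add1,r3:50,r4:Add3,r5:-3
c10: stall | r0:Mul1,r1:5,r2:Add1,r3:50,r4:Add3,r5:-3
c11: CDB Add3=5; issue ADD r2<-Add3 | r0:Mul1,r1:5,r2:Add3,r3:50,r4:5,r5:-3
c12: CDB Add2=45; issue SUB r1<-Add2 | r0:Mul1,r1:Add2,r2:Add3,r3:50,r4:5,r5:-3
c13: issue MUL r1<-Mul2 | r0:Mul1,r1:Mul2,r2:Add3,r3:50,r4:5,r5:-3
c14: - | r0:Mul1,r1:Mul2,r2:Add3,r3:50,r4:5,r5:-3
c15: CDB Add1=35 | r0:Mul1,r1:Mul2,r2:Add3,r3:50,r4:5,r5:-3
c16: CDB Add2=-53 | r0:Mul1,r1:Mul2,r2:Add3,r3:50,r4:5,r5:-3
c17: CDB Mul1=25 | r0:25,r1:Mul2,r2:Add3,r3:50,r4:5,r5:-3
c18: - | r0:25,r1:Mul2,r2:Add3,r3:50,r4:5,r5:-3

STATUS = VALUE 25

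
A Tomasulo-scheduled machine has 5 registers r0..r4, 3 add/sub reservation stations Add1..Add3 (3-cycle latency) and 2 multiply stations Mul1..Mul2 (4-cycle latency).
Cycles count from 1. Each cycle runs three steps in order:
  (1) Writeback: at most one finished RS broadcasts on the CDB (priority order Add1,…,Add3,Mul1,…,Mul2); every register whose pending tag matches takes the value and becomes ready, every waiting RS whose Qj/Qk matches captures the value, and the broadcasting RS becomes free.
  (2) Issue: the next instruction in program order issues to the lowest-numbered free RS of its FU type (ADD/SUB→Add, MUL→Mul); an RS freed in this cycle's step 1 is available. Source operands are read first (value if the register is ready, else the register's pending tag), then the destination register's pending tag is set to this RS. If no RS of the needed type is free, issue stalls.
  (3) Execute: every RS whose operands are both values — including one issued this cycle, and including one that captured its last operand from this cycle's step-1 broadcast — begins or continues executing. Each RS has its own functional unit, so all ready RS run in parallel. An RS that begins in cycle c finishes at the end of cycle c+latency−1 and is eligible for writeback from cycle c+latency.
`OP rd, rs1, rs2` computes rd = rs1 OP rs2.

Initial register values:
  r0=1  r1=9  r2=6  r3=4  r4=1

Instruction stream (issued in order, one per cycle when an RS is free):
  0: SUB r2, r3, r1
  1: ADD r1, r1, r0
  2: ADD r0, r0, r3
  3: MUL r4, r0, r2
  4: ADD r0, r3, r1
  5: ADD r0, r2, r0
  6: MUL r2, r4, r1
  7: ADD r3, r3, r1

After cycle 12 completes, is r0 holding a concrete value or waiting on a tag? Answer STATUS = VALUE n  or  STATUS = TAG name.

STATUS = VALUE 9

c1: issue SUB r2<-Add1 | r0:1,r1:9,r2:Add1,r3:4,r4:1
c2: issue ADD r1<-Add2 | r0:1,r1:Add2,r2:Add1,r3:4,r4:1
c3: issue ADD r0<-Add3 | r0:Add3,r1:Add2,r2:Add1,r3:4,r4:1
c4: CDB Add1=-5; issue MUL r4<-Mul1 | r0:Add3,r1:Add2,r2:-5,r3:4,r4:Mul1
c5: CDB Add2=10; issue ADD r0<-Add1 | r0:Add1,r1:10,r2:-5,r3:4,r4:Mul1
c6: CDB Add3=5; issue ADD r0<-Add2 | r0:Add2,r1:10,r2:-5,r3:4,r4:Mul1
c7: issue MUL r2<-Mul2 | r0:Add2,r1:10,r2:Mul2,r3:4,r4:Mul1
c8: CDB Add1=14; issue ADD r3<-Add1 | r0:Add2,r1:10,r2:Mul2,r3:Add1,r4:Mul1
c9: - | r0:Add2,r1:10,r2:Mul2,r3:Add1,r4:Mul1
c10: CDB Mul1=-25 | r0:Add2,r1:10,r2:Mul2,r3:Add1,r4:-25
c11: CDB Add1=14 | r0:Add2,r1:10,r2:Mul2,r3:14,r4:-25
c12: CDB Add2=9 | r0:9,r1:10,r2:Mul2,r3:14,r4:-25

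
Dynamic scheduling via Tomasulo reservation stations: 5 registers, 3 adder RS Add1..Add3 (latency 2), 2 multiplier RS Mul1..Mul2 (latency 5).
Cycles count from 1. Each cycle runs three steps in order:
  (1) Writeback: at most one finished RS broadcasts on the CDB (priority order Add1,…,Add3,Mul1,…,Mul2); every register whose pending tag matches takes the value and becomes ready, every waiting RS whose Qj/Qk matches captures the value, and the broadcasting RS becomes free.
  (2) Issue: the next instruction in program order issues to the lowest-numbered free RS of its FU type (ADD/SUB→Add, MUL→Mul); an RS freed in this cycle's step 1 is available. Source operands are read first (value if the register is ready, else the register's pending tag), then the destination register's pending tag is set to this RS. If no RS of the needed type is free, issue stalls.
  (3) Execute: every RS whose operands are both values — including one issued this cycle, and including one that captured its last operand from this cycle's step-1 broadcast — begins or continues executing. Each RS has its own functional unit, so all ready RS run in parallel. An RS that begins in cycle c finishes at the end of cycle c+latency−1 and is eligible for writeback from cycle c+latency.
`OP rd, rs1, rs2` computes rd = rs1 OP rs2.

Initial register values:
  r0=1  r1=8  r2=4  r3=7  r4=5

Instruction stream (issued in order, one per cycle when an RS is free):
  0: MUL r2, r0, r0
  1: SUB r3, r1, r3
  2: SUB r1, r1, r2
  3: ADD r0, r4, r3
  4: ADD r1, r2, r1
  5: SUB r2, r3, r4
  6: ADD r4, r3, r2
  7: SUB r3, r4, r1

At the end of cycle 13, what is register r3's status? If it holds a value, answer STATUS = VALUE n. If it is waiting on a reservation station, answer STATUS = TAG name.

cycle 1: issue MUL r2<-Mul1 // r0:1,r1:8,r2:Mul1,r3:7,r4:5
cycle 2: issue SUB r3<-Add1 // r0:1,r1:8,r2:Mul1,r3:Add1,r4:5
cycle 3: issue SUB r1<-Add2 // r0:1,r1:Add2,r2:Mul1,r3:Add1,r4:5
cycle 4: CDB Add1=1; issue ADD r0<-Add1 // r0:Add1,r1:Add2,r2:Mul1,r3:1,r4:5
cycle 5: issue ADD r1<-Add3 // r0:Add1,r1:Add3,r2:Mul1,r3:1,r4:5
cycle 6: CDB Add1=6; issue SUB r2<-Add1 // r0:6,r1:Add3,r2:Add1,r3:1,r4:5
cycle 7: CDB Mul1=1; stall // r0:6,r1:Add3,r2:Add1,r3:1,r4:5
cycle 8: CDB Add1=-4; issue ADD r4<-Add1 // r0:6,r1:Add3,r2:-4,r3:1,r4:Add1
cycle 9: CDB Add2=7; issue SUB r3<-Add2 // r0:6,r1:Add3,r2:-4,r3:Add2,r4:Add1
cycle 10: CDB Add1=-3 // r0:6,r1:Add3,r2:-4,r3:Add2,r4:-3
cycle 11: CDB Add3=8 // r0:6,r1:8,r2:-4,r3:Add2,r4:-3
cycle 12: - // r0:6,r1:8,r2:-4,r3:Add2,r4:-3
cycle 13: CDB Add2=-11 // r0:6,r1:8,r2:-4,r3:-11,r4:-3

STATUS = VALUE -11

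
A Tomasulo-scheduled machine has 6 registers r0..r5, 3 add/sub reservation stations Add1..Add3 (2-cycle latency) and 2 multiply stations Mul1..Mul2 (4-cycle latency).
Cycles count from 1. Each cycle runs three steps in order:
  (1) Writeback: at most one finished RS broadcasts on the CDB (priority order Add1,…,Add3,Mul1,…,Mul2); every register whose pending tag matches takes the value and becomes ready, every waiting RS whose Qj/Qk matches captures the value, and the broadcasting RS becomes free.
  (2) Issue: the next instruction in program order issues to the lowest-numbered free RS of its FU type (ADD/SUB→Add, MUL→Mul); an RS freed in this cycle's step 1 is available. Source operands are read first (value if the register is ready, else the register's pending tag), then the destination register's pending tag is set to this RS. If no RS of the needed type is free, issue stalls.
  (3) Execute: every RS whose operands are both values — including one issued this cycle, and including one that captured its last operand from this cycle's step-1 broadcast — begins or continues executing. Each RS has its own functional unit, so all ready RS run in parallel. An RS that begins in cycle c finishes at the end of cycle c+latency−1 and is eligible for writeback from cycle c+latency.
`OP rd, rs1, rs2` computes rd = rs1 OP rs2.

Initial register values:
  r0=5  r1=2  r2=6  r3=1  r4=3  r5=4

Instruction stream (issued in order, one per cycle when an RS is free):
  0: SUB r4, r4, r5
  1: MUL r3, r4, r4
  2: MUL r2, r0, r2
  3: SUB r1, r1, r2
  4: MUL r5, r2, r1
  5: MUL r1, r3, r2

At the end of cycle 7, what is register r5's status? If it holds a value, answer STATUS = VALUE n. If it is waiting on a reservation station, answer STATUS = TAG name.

cycle 1: issue SUB r4<-Add1 // r0:5,r1:2,r2:6,r3:1,r4:Add1,r5:4
cycle 2: issue MUL r3<-Mul1 // r0:5,r1:2,r2:6,r3:Mul1,r4:Add1,r5:4
cycle 3: CDB Add1=-1; issue MUL r2<-Mul2 // r0:5,r1:2,r2:Mul2,r3:Mul1,r4:-1,r5:4
cycle 4: issue SUB r1<-Add1 // r0:5,r1:Add1,r2:Mul2,r3:Mul1,r4:-1,r5:4
cycle 5: stall // r0:5,r1:Add1,r2:Mul2,r3:Mul1,r4:-1,r5:4
cycle 6: stall // r0:5,r1:Add1,r2:Mul2,r3:Mul1,r4:-1,r5:4
cycle 7: CDB Mul1=1; issue MUL r5<-Mul1 // r0:5,r1:Add1,r2:Mul2,r3:1,r4:-1,r5:Mul1

STATUS = TAG Mul1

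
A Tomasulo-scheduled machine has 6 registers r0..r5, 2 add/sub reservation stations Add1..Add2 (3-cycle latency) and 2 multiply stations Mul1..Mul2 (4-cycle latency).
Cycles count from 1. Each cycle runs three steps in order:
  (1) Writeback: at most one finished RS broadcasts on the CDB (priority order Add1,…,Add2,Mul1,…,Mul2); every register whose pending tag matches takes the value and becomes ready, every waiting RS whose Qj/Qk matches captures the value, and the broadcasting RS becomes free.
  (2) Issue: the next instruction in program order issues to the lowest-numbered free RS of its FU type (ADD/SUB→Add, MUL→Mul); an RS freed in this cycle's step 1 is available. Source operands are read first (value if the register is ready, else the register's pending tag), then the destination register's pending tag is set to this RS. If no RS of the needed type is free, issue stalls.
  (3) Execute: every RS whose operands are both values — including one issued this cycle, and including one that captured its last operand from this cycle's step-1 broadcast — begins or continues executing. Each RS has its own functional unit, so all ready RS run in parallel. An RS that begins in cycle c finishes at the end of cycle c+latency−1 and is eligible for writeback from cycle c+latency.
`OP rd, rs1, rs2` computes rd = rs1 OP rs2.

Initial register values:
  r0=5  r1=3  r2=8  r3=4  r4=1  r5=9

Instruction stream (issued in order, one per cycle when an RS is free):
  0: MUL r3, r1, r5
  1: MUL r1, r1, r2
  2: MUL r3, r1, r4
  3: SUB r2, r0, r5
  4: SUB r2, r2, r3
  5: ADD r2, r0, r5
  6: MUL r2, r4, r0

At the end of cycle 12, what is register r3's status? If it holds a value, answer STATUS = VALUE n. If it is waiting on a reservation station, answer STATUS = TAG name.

  c1: issue MUL r3<-Mul1  regs: r0:5,r1:3,r2:8,r3:Mul1,r4:1,r5:9
  c2: issue MUL r1<-Mul2  regs: r0:5,r1:Mul2,r2:8,r3:Mul1,r4:1,r5:9
  c3: stall  regs: r0:5,r1:Mul2,r2:8,r3:Mul1,r4:1,r5:9
  c4: stall  regs: r0:5,r1:Mul2,r2:8,r3:Mul1,r4:1,r5:9
  c5: CDB Mul1=27; issue MUL r3<-Mul1  regs: r0:5,r1:Mul2,r2:8,r3:Mul1,r4:1,r5:9
  c6: CDB Mul2=24; issue SUB r2<-Add1  regs: r0:5,r1:24,r2:Add1,r3:Mul1,r4:1,r5:9
  c7: issue SUB r2<-Add2  regs: r0:5,r1:24,r2:Add2,r3:Mul1,r4:1,r5:9
  c8: stall  regs: r0:5,r1:24,r2:Add2,r3:Mul1,r4:1,r5:9
  c9: CDB Add1=-4; issue ADD r2<-Add1  regs: r0:5,r1:24,r2:Add1,r3:Mul1,r4:1,r5:9
  c10: CDB Mul1=24; issue MUL r2<-Mul1  regs: r0:5,r1:24,r2:Mul1,r3:24,r4:1,r5:9
  c11: -  regs: r0:5,r1:24,r2:Mul1,r3:24,r4:1,r5:9
  c12: CDB Add1=14  regs: r0:5,r1:24,r2:Mul1,r3:24,r4:1,r5:9

STATUS = VALUE 24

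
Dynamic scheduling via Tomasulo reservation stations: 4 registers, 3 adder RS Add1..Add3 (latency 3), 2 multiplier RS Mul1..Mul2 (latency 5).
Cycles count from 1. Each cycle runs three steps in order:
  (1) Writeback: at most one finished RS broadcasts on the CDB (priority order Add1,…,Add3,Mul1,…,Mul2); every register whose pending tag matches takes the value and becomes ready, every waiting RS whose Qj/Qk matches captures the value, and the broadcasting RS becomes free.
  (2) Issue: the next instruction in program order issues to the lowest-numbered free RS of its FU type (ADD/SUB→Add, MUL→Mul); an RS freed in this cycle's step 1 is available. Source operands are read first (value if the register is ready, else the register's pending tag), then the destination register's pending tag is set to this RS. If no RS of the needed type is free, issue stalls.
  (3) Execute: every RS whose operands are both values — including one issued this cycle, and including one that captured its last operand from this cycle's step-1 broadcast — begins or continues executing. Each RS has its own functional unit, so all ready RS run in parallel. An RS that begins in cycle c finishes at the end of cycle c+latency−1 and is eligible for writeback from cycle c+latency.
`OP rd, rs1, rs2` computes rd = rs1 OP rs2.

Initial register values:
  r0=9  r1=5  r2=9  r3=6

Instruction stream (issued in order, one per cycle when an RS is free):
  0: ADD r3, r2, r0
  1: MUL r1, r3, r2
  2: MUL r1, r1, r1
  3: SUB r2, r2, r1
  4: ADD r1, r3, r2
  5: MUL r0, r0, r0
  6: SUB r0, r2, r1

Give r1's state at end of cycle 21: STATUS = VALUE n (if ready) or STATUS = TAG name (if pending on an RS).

STATUS = VALUE -26217

cycle 1: issue ADD r3<-Add1 // r0:9,r1:5,r2:9,r3:Add1
cycle 2: issue MUL r1<-Mul1 // r0:9,r1:Mul1,r2:9,r3:Add1
cycle 3: issue MUL r1<-Mul2 // r0:9,r1:Mul2,r2:9,r3:Add1
cycle 4: CDB Add1=18; issue SUB r2<-Add1 // r0:9,r1:Mul2,r2:Add1,r3:18
cycle 5: issue ADD r1<-Add2 // r0:9,r1:Add2,r2:Add1,r3:18
cycle 6: stall // r0:9,r1:Add2,r2:Add1,r3:18
cycle 7: stall // r0:9,r1:Add2,r2:Add1,r3:18
cycle 8: stall // r0:9,r1:Add2,r2:Add1,r3:18
cycle 9: CDB Mul1=162; issue MUL r0<-Mul1 // r0:Mul1,r1:Add2,r2:Add1,r3:18
cycle 10: issue SUB r0<-Add3 // r0:Add3,r1:Add2,r2:Add1,r3:18
cycle 11: - // r0:Add3,r1:Add2,r2:Add1,r3:18
cycle 12: - // r0:Add3,r1:Add2,r2:Add1,r3:18
cycle 13: - // r0:Add3,r1:Add2,r2:Add1,r3:18
cycle 14: CDB Mul1=81 // r0:Add3,r1:Add2,r2:Add1,r3:18
cycle 15: CDB Mul2=26244 // r0:Add3,r1:Add2,r2:Add1,r3:18
cycle 16: - // r0:Add3,r1:Add2,r2:Add1,r3:18
cycle 17: - // r0:Add3,r1:Add2,r2:Add1,r3:18
cycle 18: CDB Add1=-26235 // r0:Add3,r1:Add2,r2:-26235,r3:18
cycle 19: - // r0:Add3,r1:Add2,r2:-26235,r3:18
cycle 20: - // r0:Add3,r1:Add2,r2:-26235,r3:18
cycle 21: CDB Add2=-26217 // r0:Add3,r1:-26217,r2:-26235,r3:18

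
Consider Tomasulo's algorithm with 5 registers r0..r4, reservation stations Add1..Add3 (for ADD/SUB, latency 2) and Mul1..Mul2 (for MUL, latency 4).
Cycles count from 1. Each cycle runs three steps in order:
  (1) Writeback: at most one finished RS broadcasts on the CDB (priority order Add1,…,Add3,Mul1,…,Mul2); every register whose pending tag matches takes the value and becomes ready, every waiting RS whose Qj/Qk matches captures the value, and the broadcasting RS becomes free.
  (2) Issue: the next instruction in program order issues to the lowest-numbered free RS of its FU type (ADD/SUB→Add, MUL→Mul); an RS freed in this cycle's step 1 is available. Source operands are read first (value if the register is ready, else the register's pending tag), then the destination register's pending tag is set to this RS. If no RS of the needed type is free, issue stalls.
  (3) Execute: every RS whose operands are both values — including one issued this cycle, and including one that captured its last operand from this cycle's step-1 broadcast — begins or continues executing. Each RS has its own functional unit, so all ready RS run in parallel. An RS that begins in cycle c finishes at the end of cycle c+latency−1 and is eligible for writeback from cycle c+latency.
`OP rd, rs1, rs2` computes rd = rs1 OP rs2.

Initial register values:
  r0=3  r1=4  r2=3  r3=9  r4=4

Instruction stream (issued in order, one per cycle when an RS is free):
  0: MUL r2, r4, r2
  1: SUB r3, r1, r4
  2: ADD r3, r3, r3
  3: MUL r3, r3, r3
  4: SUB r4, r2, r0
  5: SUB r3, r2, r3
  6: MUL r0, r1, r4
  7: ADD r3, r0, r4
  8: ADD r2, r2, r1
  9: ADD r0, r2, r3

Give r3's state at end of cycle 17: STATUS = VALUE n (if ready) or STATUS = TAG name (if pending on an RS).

STATUS = VALUE 45

  c1: issue MUL r2<-Mul1  regs: r0:3,r1:4,r2:Mul1,r3:9,r4:4
  c2: issue SUB r3<-Add1  regs: r0:3,r1:4,r2:Mul1,r3:Add1,r4:4
  c3: issue ADD r3<-Add2  regs: r0:3,r1:4,r2:Mul1,r3:Add2,r4:4
  c4: CDB Add1=0; issue MUL r3<-Mul2  regs: r0:3,r1:4,r2:Mul1,r3:Mul2,r4:4
  c5: CDB Mul1=12; issue SUB r4<-Add1  regs: r0:3,r1:4,r2:12,r3:Mul2,r4:Add1
  c6: CDB Add2=0; issue SUB r3<-Add2  regs: r0:3,r1:4,r2:12,r3:Add2,r4:Add1
  c7: CDB Add1=9; issue MUL r0<-Mul1  regs: r0:Mul1,r1:4,r2:12,r3:Add2,r4:9
  c8: issue ADD r3<-Add1  regs: r0:Mul1,r1:4,r2:12,r3:Add1,r4:9
  c9: issue ADD r2<-Add3  regs: r0:Mul1,r1:4,r2:Add3,r3:Add1,r4:9
  c10: CDB Mul2=0; stall  regs: r0:Mul1,r1:4,r2:Add3,r3:Add1,r4:9
  c11: CDB Add3=16; issue ADD r0<-Add3  regs: r0:Add3,r1:4,r2:16,r3:Add1,r4:9
  c12: CDB Add2=12  regs: r0:Add3,r1:4,r2:16,r3:Add1,r4:9
  c13: CDB Mul1=36  regs: r0:Add3,r1:4,r2:16,r3:Add1,r4:9
  c14: -  regs: r0:Add3,r1:4,r2:16,r3:Add1,r4:9
  c15: CDB Add1=45  regs: r0:Add3,r1:4,r2:16,r3:45,r4:9
  c16: -  regs: r0:Add3,r1:4,r2:16,r3:45,r4:9
  c17: CDB Add3=61  regs: r0:61,r1:4,r2:16,r3:45,r4:9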